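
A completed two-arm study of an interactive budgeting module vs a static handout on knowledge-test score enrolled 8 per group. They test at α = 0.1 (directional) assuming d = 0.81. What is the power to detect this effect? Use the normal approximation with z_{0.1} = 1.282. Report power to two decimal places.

For two equal groups, power = Φ(d·√(n/2) − z_{α}).
d·√(n/2) = 0.81 × √(8/2) = 0.81 × 2.000 = 1.620.
z_β = 1.620 − 1.282 = 0.338.
Power = Φ(0.338) = 0.632.

power ≈ 0.63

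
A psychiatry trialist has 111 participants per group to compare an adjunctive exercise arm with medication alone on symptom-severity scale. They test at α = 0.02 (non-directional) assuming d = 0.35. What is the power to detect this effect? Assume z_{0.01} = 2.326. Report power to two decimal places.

For two equal groups, power = Φ(d·√(n/2) − z_{α/2}).
d·√(n/2) = 0.35 × √(111/2) = 0.35 × 7.450 = 2.607.
z_β = 2.607 − 2.326 = 0.281.
Power = Φ(0.281) = 0.611.

power ≈ 0.61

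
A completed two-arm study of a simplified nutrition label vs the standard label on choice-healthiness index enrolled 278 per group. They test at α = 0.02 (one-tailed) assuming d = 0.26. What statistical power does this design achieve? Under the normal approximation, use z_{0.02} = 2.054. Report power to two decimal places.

power ≈ 0.84

For two equal groups, power = Φ(d·√(n/2) − z_{α}).
d·√(n/2) = 0.26 × √(278/2) = 0.26 × 11.790 = 3.065.
z_β = 3.065 − 2.054 = 1.011.
Power = Φ(1.011) = 0.844.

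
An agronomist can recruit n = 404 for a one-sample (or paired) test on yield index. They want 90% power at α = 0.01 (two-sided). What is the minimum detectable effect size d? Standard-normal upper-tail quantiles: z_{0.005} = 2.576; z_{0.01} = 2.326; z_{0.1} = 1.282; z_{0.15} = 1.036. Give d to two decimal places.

d_min ≈ 0.19

For a single sample (or paired design) of n = 404: d_min = (z_{α/2} + z_β)/√n.
z-sum = 2.576 + 1.282 = 3.858.
d_min = 3.858 / √404 = 3.858 / 20.100 = 0.192.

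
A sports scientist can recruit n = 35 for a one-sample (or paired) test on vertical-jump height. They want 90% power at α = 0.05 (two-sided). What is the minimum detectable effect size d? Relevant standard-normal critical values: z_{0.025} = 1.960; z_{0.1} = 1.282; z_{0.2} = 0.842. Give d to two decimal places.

For a single sample (or paired design) of n = 35: d_min = (z_{α/2} + z_β)/√n.
z-sum = 1.960 + 1.282 = 3.242.
d_min = 3.242 / √35 = 3.242 / 5.916 = 0.548.

d_min ≈ 0.55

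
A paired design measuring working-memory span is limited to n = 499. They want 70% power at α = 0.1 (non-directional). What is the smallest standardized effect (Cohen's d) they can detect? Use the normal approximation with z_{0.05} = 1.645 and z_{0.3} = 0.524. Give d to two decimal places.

d_min ≈ 0.10

For a single sample (or paired design) of n = 499: d_min = (z_{α/2} + z_β)/√n.
z-sum = 1.645 + 0.524 = 2.169.
d_min = 2.169 / √499 = 2.169 / 22.338 = 0.097.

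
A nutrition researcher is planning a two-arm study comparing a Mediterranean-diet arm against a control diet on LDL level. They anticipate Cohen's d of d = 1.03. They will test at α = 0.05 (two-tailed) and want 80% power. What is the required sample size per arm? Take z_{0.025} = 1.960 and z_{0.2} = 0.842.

For two independent groups with equal n: n = 2·((z_{α/2} + z_β) / d)².
z_{α/2} + z_β = 1.960 + 0.842 = 2.802.
n = 2 × (2.802 / 1.03)² = 2 × 2.720² = 2 × 7.40 = 14.8.
Round up to the next whole participant.

n = 15 per group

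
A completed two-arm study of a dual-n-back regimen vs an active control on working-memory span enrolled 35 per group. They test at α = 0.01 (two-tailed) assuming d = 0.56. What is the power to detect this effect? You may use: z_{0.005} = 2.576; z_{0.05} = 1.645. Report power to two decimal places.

For two equal groups, power = Φ(d·√(n/2) − z_{α/2}).
d·√(n/2) = 0.56 × √(35/2) = 0.56 × 4.183 = 2.343.
z_β = 2.343 − 2.576 = -0.233.
Power = Φ(-0.233) = 0.408.

power ≈ 0.41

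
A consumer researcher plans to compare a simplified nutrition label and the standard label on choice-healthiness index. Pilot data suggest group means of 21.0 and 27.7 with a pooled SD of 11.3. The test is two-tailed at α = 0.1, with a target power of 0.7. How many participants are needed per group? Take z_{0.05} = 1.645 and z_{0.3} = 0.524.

n = 27 per group

Cohen's d = |M₁ − M₂| / SD_pooled = |21.0 − 27.7| / 11.3 = 6.7 / 11.3 = 0.593.
For two independent groups with equal n: n = 2·((z_{α/2} + z_β) / d)².
z_{α/2} + z_β = 1.645 + 0.524 = 2.169.
n = 2 × (2.169 / 0.593)² = 2 × 3.658² = 2 × 13.38 = 26.8.
Round up to the next whole participant.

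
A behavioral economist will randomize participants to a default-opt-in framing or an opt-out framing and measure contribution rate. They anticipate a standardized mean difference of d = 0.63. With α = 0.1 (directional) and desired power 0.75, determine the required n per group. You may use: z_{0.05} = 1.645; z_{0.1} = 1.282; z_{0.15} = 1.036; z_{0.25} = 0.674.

For two independent groups with equal n: n = 2·((z_{α} + z_β) / d)².
z_{α} + z_β = 1.282 + 0.674 = 1.956.
n = 2 × (1.956 / 0.63)² = 2 × 3.105² = 2 × 9.64 = 19.3.
Round up to the next whole participant.

n = 20 per group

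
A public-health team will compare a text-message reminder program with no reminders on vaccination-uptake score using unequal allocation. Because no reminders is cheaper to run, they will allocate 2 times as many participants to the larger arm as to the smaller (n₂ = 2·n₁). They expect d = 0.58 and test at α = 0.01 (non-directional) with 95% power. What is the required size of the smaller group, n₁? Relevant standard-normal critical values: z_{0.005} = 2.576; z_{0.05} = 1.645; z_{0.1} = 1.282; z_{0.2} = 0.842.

n₁ = 80

With allocation ratio k = n₂/n₁ = 2, Var(x̄₁−x̄₂) = σ²(1/n₁ + 1/(k·n₁)) = σ²·(k+1)/(k·n₁).
So n₁ = (1 + 1/k)·((z_{α/2} + z_β)/d)² = 1.500 × (4.221/0.58)².
n₁ = 1.500 × 52.96 = 79.4.
Round up: n₁ = 80, giving n₂ = 2 × 80 = 160.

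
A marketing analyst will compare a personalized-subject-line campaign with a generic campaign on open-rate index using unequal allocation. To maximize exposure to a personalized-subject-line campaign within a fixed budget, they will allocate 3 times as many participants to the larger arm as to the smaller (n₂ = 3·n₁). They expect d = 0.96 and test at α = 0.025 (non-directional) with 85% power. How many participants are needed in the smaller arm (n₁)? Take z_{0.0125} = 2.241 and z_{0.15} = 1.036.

With allocation ratio k = n₂/n₁ = 3, Var(x̄₁−x̄₂) = σ²(1/n₁ + 1/(k·n₁)) = σ²·(k+1)/(k·n₁).
So n₁ = (1 + 1/k)·((z_{α/2} + z_β)/d)² = 1.333 × (3.277/0.96)².
n₁ = 1.333 × 11.65 = 15.5.
Round up: n₁ = 16, giving n₂ = 3 × 16 = 48.

n₁ = 16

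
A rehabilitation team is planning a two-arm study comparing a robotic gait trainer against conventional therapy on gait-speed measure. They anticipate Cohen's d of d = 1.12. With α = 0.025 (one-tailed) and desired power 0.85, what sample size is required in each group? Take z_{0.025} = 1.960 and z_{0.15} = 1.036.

n = 15 per group

For two independent groups with equal n: n = 2·((z_{α} + z_β) / d)².
z_{α} + z_β = 1.960 + 1.036 = 2.996.
n = 2 × (2.996 / 1.12)² = 2 × 2.675² = 2 × 7.16 = 14.3.
Round up to the next whole participant.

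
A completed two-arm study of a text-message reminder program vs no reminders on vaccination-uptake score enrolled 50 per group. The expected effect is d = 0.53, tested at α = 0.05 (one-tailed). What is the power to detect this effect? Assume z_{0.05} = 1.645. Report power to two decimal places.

For two equal groups, power = Φ(d·√(n/2) − z_{α}).
d·√(n/2) = 0.53 × √(50/2) = 0.53 × 5.000 = 2.650.
z_β = 2.650 − 1.645 = 1.005.
Power = Φ(1.005) = 0.843.

power ≈ 0.84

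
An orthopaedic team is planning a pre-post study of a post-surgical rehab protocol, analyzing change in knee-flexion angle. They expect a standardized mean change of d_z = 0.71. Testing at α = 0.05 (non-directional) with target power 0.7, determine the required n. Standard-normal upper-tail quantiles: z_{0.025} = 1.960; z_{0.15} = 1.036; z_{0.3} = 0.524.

n = 13 pairs

For a paired (one-sample on differences) test: n = ((z_{α/2} + z_β) / d)².
z_{α/2} + z_β = 1.960 + 0.524 = 2.484.
n = (2.484 / 0.71)² = 3.499² = 12.24.
Round up.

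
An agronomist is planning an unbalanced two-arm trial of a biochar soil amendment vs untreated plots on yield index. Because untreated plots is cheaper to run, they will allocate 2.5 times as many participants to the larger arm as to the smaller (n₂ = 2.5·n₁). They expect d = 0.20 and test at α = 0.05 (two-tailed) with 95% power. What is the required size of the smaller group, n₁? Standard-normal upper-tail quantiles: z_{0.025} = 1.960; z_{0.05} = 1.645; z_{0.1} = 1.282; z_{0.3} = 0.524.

n₁ = 455

With allocation ratio k = n₂/n₁ = 2.5, Var(x̄₁−x̄₂) = σ²(1/n₁ + 1/(k·n₁)) = σ²·(k+1)/(k·n₁).
So n₁ = (1 + 1/k)·((z_{α/2} + z_β)/d)² = 1.400 × (3.605/0.20)².
n₁ = 1.400 × 324.90 = 454.9.
Round up: n₁ = 455, giving n₂ = ⌈2.5 × 455⌉ = ⌈1137.5⌉ = 1138.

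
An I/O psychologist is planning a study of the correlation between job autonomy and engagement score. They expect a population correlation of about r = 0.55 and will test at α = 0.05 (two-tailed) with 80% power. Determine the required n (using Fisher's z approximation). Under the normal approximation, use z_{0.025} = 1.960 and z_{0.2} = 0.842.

Fisher's z: C = ½·ln((1+r)/(1−r)) = ½·ln(3.4444) = 0.6184.
n = ((z_{α/2} + z_β)/C)² + 3.
(1.960 + 0.842) / 0.6184 = 2.802 / 0.6184 = 4.531.
n = 4.531² + 3 = 20.53 + 3 = 23.5.
Round up.

n = 24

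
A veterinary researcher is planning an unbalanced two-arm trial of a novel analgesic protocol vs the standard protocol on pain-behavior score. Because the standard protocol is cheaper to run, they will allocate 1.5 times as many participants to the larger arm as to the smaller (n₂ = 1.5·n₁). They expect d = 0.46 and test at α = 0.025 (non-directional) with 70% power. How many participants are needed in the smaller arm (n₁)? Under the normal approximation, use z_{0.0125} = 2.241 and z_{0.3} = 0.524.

With allocation ratio k = n₂/n₁ = 1.5, Var(x̄₁−x̄₂) = σ²(1/n₁ + 1/(k·n₁)) = σ²·(k+1)/(k·n₁).
So n₁ = (1 + 1/k)·((z_{α/2} + z_β)/d)² = 1.667 × (2.765/0.46)².
n₁ = 1.667 × 36.13 = 60.2.
Round up: n₁ = 61, giving n₂ = ⌈1.5 × 61⌉ = ⌈91.5⌉ = 92.

n₁ = 61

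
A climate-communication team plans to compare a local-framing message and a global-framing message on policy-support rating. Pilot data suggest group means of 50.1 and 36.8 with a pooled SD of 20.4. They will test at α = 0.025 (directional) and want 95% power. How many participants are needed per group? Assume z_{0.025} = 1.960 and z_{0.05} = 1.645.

Cohen's d = |M₁ − M₂| / SD_pooled = |50.1 − 36.8| / 20.4 = 13.3 / 20.4 = 0.652.
For two independent groups with equal n: n = 2·((z_{α} + z_β) / d)².
z_{α} + z_β = 1.960 + 1.645 = 3.605.
n = 2 × (3.605 / 0.652)² = 2 × 5.529² = 2 × 30.57 = 61.1.
Round up to the next whole participant.

n = 62 per group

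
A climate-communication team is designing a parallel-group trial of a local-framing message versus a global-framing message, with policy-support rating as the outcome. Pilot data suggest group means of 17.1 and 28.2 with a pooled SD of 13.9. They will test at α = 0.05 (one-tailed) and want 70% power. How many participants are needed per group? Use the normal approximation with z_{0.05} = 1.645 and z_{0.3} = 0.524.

n = 15 per group

Cohen's d = |M₁ − M₂| / SD_pooled = |17.1 − 28.2| / 13.9 = 11.1 / 13.9 = 0.799.
For two independent groups with equal n: n = 2·((z_{α} + z_β) / d)².
z_{α} + z_β = 1.645 + 0.524 = 2.169.
n = 2 × (2.169 / 0.799)² = 2 × 2.715² = 2 × 7.37 = 14.7.
Round up to the next whole participant.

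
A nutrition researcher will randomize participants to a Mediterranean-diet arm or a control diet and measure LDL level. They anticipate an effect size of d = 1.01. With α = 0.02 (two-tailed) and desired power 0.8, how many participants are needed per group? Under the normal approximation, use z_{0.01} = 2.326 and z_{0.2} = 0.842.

For two independent groups with equal n: n = 2·((z_{α/2} + z_β) / d)².
z_{α/2} + z_β = 2.326 + 0.842 = 3.168.
n = 2 × (3.168 / 1.01)² = 2 × 3.137² = 2 × 9.84 = 19.7.
Round up to the next whole participant.

n = 20 per group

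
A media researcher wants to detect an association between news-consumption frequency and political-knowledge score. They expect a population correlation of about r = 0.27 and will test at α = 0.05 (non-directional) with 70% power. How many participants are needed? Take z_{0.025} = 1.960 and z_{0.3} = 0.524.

n = 84

Fisher's z: C = ½·ln((1+r)/(1−r)) = ½·ln(1.7397) = 0.2769.
n = ((z_{α/2} + z_β)/C)² + 3.
(1.960 + 0.524) / 0.2769 = 2.484 / 0.2769 = 8.971.
n = 8.971² + 3 = 80.47 + 3 = 83.5.
Round up.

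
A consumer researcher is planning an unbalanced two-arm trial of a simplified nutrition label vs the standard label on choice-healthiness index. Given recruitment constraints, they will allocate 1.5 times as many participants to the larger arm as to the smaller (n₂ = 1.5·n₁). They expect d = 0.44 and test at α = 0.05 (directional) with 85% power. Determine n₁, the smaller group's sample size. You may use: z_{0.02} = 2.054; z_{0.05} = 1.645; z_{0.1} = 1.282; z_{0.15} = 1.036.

n₁ = 62

With allocation ratio k = n₂/n₁ = 1.5, Var(x̄₁−x̄₂) = σ²(1/n₁ + 1/(k·n₁)) = σ²·(k+1)/(k·n₁).
So n₁ = (1 + 1/k)·((z_{α} + z_β)/d)² = 1.667 × (2.681/0.44)².
n₁ = 1.667 × 37.13 = 61.9.
Round up: n₁ = 62, giving n₂ = 1.5 × 62 = 93.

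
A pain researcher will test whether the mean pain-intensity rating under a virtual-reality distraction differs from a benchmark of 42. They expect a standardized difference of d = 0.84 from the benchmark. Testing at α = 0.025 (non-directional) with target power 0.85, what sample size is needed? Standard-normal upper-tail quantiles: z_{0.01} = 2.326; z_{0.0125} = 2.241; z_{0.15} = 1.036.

For a one-sample test: n = ((z_{α/2} + z_β) / d)².
z_{α/2} + z_β = 2.241 + 1.036 = 3.277.
n = (3.277 / 0.84)² = 3.901² = 15.22.
Round up.

n = 16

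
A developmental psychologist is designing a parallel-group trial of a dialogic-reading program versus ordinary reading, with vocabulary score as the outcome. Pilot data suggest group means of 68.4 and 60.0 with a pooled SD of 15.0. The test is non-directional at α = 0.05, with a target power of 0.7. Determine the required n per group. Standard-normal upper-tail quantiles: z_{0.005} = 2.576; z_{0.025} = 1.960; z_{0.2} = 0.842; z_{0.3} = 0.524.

Cohen's d = |M₁ − M₂| / SD_pooled = |68.4 − 60.0| / 15.0 = 8.4 / 15.0 = 0.560.
For two independent groups with equal n: n = 2·((z_{α/2} + z_β) / d)².
z_{α/2} + z_β = 1.960 + 0.524 = 2.484.
n = 2 × (2.484 / 0.560)² = 2 × 4.436² = 2 × 19.68 = 39.4.
Round up to the next whole participant.

n = 40 per group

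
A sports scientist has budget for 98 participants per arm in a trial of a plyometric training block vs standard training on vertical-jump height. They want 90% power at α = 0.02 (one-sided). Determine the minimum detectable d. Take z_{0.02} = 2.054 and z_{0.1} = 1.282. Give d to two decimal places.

For two independent groups of n = 98 each: d_min = (z_{α} + z_β)·√(2/n).
z-sum = 2.054 + 1.282 = 3.336.
d_min = 3.336 × √(2/98) = 3.336 × 0.1429 = 0.477.

d_min ≈ 0.48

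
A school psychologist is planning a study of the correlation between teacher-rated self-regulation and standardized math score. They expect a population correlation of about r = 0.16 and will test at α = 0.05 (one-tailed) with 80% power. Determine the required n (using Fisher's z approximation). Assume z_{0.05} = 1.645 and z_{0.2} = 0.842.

n = 241

Fisher's z: C = ½·ln((1+r)/(1−r)) = ½·ln(1.3810) = 0.1614.
n = ((z_{α} + z_β)/C)² + 3.
(1.645 + 0.842) / 0.1614 = 2.487 / 0.1614 = 15.409.
n = 15.409² + 3 = 237.43 + 3 = 240.4.
Round up.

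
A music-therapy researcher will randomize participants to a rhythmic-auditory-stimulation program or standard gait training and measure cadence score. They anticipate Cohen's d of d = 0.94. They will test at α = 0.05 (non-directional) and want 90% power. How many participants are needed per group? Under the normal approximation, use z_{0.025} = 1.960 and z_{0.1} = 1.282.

n = 24 per group

For two independent groups with equal n: n = 2·((z_{α/2} + z_β) / d)².
z_{α/2} + z_β = 1.960 + 1.282 = 3.242.
n = 2 × (3.242 / 0.94)² = 2 × 3.449² = 2 × 11.90 = 23.8.
Round up to the next whole participant.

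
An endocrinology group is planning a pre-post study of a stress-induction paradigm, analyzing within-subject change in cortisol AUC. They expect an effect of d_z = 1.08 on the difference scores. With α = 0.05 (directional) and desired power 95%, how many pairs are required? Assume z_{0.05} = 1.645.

n = 10 pairs

For a paired (one-sample on differences) test: n = ((z_{α} + z_β) / d)².
z_{α} + z_β = 1.645 + 1.645 = 3.290.
n = (3.290 / 1.08)² = 3.046² = 9.28.
Round up.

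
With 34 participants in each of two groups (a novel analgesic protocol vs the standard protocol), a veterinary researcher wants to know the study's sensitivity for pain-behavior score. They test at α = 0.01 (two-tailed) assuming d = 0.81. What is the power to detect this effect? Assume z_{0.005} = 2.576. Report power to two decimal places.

power ≈ 0.78

For two equal groups, power = Φ(d·√(n/2) − z_{α/2}).
d·√(n/2) = 0.81 × √(34/2) = 0.81 × 4.123 = 3.340.
z_β = 3.340 − 2.576 = 0.764.
Power = Φ(0.764) = 0.777.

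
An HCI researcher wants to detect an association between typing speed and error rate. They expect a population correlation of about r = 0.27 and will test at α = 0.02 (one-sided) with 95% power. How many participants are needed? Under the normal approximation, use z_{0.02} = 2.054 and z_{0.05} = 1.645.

Fisher's z: C = ½·ln((1+r)/(1−r)) = ½·ln(1.7397) = 0.2769.
n = ((z_{α} + z_β)/C)² + 3.
(2.054 + 1.645) / 0.2769 = 3.699 / 0.2769 = 13.359.
n = 13.359² + 3 = 178.45 + 3 = 181.5.
Round up.

n = 182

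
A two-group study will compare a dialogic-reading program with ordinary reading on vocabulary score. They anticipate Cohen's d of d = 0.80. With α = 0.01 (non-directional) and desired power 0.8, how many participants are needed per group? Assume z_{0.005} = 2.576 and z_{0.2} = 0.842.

For two independent groups with equal n: n = 2·((z_{α/2} + z_β) / d)².
z_{α/2} + z_β = 2.576 + 0.842 = 3.418.
n = 2 × (3.418 / 0.80)² = 2 × 4.272² = 2 × 18.25 = 36.5.
Round up to the next whole participant.

n = 37 per group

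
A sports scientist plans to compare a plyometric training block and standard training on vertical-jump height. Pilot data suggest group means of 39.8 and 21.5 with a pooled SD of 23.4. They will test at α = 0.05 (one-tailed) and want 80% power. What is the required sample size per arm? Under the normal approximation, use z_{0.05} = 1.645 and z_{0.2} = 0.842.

Cohen's d = |M₁ − M₂| / SD_pooled = |39.8 − 21.5| / 23.4 = 18.3 / 23.4 = 0.782.
For two independent groups with equal n: n = 2·((z_{α} + z_β) / d)².
z_{α} + z_β = 1.645 + 0.842 = 2.487.
n = 2 × (2.487 / 0.782)² = 2 × 3.180² = 2 × 10.11 = 20.2.
Round up to the next whole participant.

n = 21 per group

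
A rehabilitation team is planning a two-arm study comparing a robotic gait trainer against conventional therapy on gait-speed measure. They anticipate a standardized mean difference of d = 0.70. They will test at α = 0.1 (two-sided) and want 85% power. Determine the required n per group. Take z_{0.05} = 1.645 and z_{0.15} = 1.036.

For two independent groups with equal n: n = 2·((z_{α/2} + z_β) / d)².
z_{α/2} + z_β = 1.645 + 1.036 = 2.681.
n = 2 × (2.681 / 0.70)² = 2 × 3.830² = 2 × 14.67 = 29.3.
Round up to the next whole participant.

n = 30 per group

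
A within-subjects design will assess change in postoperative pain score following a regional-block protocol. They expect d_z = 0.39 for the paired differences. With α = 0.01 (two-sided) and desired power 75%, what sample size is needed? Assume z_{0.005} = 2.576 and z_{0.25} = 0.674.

For a paired (one-sample on differences) test: n = ((z_{α/2} + z_β) / d)².
z_{α/2} + z_β = 2.576 + 0.674 = 3.250.
n = (3.250 / 0.39)² = 8.333² = 69.44.
Round up.

n = 70 pairs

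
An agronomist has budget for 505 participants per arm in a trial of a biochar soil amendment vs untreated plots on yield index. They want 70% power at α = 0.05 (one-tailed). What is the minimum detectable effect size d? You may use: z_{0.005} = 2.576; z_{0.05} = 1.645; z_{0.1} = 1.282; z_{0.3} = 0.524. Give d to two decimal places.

For two independent groups of n = 505 each: d_min = (z_{α} + z_β)·√(2/n).
z-sum = 1.645 + 0.524 = 2.169.
d_min = 2.169 × √(2/505) = 2.169 × 0.0629 = 0.136.

d_min ≈ 0.14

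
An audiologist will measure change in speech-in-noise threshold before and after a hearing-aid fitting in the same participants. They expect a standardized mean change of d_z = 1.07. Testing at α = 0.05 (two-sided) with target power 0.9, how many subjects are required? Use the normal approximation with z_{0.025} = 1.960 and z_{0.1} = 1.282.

For a paired (one-sample on differences) test: n = ((z_{α/2} + z_β) / d)².
z_{α/2} + z_β = 1.960 + 1.282 = 3.242.
n = (3.242 / 1.07)² = 3.030² = 9.18.
Round up.

n = 10 pairs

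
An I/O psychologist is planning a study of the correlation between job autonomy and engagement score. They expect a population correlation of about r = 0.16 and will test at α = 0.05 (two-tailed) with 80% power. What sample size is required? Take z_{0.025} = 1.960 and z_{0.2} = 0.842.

Fisher's z: C = ½·ln((1+r)/(1−r)) = ½·ln(1.3810) = 0.1614.
n = ((z_{α/2} + z_β)/C)² + 3.
(1.960 + 0.842) / 0.1614 = 2.802 / 0.1614 = 17.361.
n = 17.361² + 3 = 301.39 + 3 = 304.4.
Round up.

n = 305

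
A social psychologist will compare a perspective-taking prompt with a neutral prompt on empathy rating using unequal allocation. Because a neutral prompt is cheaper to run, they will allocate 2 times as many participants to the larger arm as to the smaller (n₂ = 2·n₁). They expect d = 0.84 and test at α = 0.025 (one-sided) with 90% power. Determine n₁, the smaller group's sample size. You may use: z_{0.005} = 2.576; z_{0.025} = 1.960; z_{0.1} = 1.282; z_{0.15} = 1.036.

With allocation ratio k = n₂/n₁ = 2, Var(x̄₁−x̄₂) = σ²(1/n₁ + 1/(k·n₁)) = σ²·(k+1)/(k·n₁).
So n₁ = (1 + 1/k)·((z_{α} + z_β)/d)² = 1.500 × (3.242/0.84)².
n₁ = 1.500 × 14.90 = 22.3.
Round up: n₁ = 23, giving n₂ = 2 × 23 = 46.

n₁ = 23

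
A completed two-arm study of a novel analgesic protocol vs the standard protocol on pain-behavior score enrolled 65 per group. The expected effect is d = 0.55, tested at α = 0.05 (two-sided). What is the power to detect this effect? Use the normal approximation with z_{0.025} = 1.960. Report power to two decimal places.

For two equal groups, power = Φ(d·√(n/2) − z_{α/2}).
d·√(n/2) = 0.55 × √(65/2) = 0.55 × 5.701 = 3.135.
z_β = 3.135 − 1.960 = 1.175.
Power = Φ(1.175) = 0.880.

power ≈ 0.88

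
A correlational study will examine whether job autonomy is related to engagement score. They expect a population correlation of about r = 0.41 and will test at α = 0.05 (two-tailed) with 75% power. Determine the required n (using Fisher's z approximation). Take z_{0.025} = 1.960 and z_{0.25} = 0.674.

n = 40

Fisher's z: C = ½·ln((1+r)/(1−r)) = ½·ln(2.3898) = 0.4356.
n = ((z_{α/2} + z_β)/C)² + 3.
(1.960 + 0.674) / 0.4356 = 2.634 / 0.4356 = 6.047.
n = 6.047² + 3 = 36.56 + 3 = 39.6.
Round up.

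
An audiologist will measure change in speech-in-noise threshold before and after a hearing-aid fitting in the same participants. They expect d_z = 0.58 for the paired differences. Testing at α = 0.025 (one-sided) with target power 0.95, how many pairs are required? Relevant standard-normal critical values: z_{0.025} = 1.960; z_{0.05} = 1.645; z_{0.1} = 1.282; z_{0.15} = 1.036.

n = 39 pairs

For a paired (one-sample on differences) test: n = ((z_{α} + z_β) / d)².
z_{α} + z_β = 1.960 + 1.645 = 3.605.
n = (3.605 / 0.58)² = 6.216² = 38.63.
Round up.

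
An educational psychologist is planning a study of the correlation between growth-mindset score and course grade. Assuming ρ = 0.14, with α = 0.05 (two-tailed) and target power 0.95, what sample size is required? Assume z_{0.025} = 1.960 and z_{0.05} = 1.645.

n = 658

Fisher's z: C = ½·ln((1+r)/(1−r)) = ½·ln(1.3256) = 0.1409.
n = ((z_{α/2} + z_β)/C)² + 3.
(1.960 + 1.645) / 0.1409 = 3.605 / 0.1409 = 25.586.
n = 25.586² + 3 = 654.62 + 3 = 657.6.
Round up.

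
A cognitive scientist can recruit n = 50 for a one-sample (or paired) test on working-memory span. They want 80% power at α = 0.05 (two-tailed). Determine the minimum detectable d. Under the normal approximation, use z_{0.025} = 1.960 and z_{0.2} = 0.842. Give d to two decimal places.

For a single sample (or paired design) of n = 50: d_min = (z_{α/2} + z_β)/√n.
z-sum = 1.960 + 0.842 = 2.802.
d_min = 2.802 / √50 = 2.802 / 7.071 = 0.396.

d_min ≈ 0.40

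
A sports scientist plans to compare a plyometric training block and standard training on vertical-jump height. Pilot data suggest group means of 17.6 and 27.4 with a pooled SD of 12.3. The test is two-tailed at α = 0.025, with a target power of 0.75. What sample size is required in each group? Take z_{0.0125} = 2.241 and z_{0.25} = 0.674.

n = 27 per group

Cohen's d = |M₁ − M₂| / SD_pooled = |17.6 − 27.4| / 12.3 = 9.8 / 12.3 = 0.797.
For two independent groups with equal n: n = 2·((z_{α/2} + z_β) / d)².
z_{α/2} + z_β = 2.241 + 0.674 = 2.915.
n = 2 × (2.915 / 0.797)² = 2 × 3.657² = 2 × 13.38 = 26.8.
Round up to the next whole participant.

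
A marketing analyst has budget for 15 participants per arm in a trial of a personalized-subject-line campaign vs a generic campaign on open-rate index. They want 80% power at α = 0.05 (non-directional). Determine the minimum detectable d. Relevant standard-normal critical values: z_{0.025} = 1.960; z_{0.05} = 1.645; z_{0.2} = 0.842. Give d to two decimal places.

For two independent groups of n = 15 each: d_min = (z_{α/2} + z_β)·√(2/n).
z-sum = 1.960 + 0.842 = 2.802.
d_min = 2.802 × √(2/15) = 2.802 × 0.3651 = 1.023.

d_min ≈ 1.02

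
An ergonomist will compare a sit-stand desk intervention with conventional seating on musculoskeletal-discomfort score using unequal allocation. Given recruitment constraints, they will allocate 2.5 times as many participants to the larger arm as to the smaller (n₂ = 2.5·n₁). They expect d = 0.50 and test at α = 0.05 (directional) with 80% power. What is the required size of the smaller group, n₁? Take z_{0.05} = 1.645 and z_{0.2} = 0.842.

With allocation ratio k = n₂/n₁ = 2.5, Var(x̄₁−x̄₂) = σ²(1/n₁ + 1/(k·n₁)) = σ²·(k+1)/(k·n₁).
So n₁ = (1 + 1/k)·((z_{α} + z_β)/d)² = 1.400 × (2.487/0.50)².
n₁ = 1.400 × 24.74 = 34.6.
Round up: n₁ = 35, giving n₂ = ⌈2.5 × 35⌉ = ⌈87.5⌉ = 88.

n₁ = 35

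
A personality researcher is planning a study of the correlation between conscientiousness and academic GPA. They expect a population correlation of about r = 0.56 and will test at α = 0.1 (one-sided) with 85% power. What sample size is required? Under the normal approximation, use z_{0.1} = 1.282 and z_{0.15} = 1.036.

n = 17

Fisher's z: C = ½·ln((1+r)/(1−r)) = ½·ln(3.5455) = 0.6328.
n = ((z_{α} + z_β)/C)² + 3.
(1.282 + 1.036) / 0.6328 = 2.318 / 0.6328 = 3.663.
n = 3.663² + 3 = 13.42 + 3 = 16.4.
Round up.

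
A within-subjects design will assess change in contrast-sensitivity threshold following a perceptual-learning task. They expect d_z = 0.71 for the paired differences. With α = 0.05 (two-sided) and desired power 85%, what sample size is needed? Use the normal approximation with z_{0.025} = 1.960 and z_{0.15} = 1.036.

n = 18 pairs

For a paired (one-sample on differences) test: n = ((z_{α/2} + z_β) / d)².
z_{α/2} + z_β = 1.960 + 1.036 = 2.996.
n = (2.996 / 0.71)² = 4.220² = 17.81.
Round up.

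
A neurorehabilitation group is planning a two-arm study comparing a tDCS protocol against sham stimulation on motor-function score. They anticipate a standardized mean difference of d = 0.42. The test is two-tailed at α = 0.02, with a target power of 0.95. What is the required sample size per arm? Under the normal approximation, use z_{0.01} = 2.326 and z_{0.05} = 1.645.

For two independent groups with equal n: n = 2·((z_{α/2} + z_β) / d)².
z_{α/2} + z_β = 2.326 + 1.645 = 3.971.
n = 2 × (3.971 / 0.42)² = 2 × 9.455² = 2 × 89.39 = 178.8.
Round up to the next whole participant.

n = 179 per group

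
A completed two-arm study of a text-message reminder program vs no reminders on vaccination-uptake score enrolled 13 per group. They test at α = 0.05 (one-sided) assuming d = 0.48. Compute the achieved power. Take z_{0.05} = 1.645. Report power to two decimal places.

For two equal groups, power = Φ(d·√(n/2) − z_{α}).
d·√(n/2) = 0.48 × √(13/2) = 0.48 × 2.550 = 1.224.
z_β = 1.224 − 1.645 = -0.421.
Power = Φ(-0.421) = 0.337.

power ≈ 0.34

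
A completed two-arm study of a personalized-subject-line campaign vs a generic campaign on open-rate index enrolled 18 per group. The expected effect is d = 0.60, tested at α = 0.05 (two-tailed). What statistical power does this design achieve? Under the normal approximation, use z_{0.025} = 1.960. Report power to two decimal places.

power ≈ 0.44

For two equal groups, power = Φ(d·√(n/2) − z_{α/2}).
d·√(n/2) = 0.60 × √(18/2) = 0.60 × 3.000 = 1.800.
z_β = 1.800 − 1.960 = -0.160.
Power = Φ(-0.160) = 0.436.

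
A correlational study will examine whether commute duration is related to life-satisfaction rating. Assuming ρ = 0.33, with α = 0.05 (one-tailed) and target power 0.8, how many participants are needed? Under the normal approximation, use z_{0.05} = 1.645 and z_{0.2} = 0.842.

n = 56

Fisher's z: C = ½·ln((1+r)/(1−r)) = ½·ln(1.9851) = 0.3428.
n = ((z_{α} + z_β)/C)² + 3.
(1.645 + 0.842) / 0.3428 = 2.487 / 0.3428 = 7.255.
n = 7.255² + 3 = 52.63 + 3 = 55.6.
Round up.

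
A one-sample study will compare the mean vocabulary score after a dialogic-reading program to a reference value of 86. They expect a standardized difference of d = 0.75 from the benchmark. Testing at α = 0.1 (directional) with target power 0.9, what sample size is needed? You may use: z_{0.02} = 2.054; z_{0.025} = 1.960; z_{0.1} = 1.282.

For a one-sample test: n = ((z_{α} + z_β) / d)².
z_{α} + z_β = 1.282 + 1.282 = 2.564.
n = (2.564 / 0.75)² = 3.419² = 11.69.
Round up.

n = 12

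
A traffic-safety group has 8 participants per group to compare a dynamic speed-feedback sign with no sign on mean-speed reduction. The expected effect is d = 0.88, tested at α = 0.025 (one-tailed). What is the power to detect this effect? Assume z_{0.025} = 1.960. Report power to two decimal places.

For two equal groups, power = Φ(d·√(n/2) − z_{α}).
d·√(n/2) = 0.88 × √(8/2) = 0.88 × 2.000 = 1.760.
z_β = 1.760 − 1.960 = -0.200.
Power = Φ(-0.200) = 0.421.

power ≈ 0.42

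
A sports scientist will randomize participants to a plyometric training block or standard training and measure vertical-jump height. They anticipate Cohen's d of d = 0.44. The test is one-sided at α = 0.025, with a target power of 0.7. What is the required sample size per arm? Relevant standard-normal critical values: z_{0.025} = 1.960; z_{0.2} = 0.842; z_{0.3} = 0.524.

For two independent groups with equal n: n = 2·((z_{α} + z_β) / d)².
z_{α} + z_β = 1.960 + 0.524 = 2.484.
n = 2 × (2.484 / 0.44)² = 2 × 5.645² = 2 × 31.87 = 63.7.
Round up to the next whole participant.

n = 64 per group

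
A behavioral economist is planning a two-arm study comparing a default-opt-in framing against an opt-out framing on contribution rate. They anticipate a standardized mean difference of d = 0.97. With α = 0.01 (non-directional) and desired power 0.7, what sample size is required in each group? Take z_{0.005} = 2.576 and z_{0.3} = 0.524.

n = 21 per group

For two independent groups with equal n: n = 2·((z_{α/2} + z_β) / d)².
z_{α/2} + z_β = 2.576 + 0.524 = 3.100.
n = 2 × (3.100 / 0.97)² = 2 × 3.196² = 2 × 10.21 = 20.4.
Round up to the next whole participant.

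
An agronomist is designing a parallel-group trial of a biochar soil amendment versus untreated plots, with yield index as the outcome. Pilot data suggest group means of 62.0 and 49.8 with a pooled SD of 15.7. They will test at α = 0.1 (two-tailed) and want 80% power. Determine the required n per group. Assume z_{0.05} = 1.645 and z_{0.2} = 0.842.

Cohen's d = |M₁ − M₂| / SD_pooled = |62.0 − 49.8| / 15.7 = 12.2 / 15.7 = 0.777.
For two independent groups with equal n: n = 2·((z_{α/2} + z_β) / d)².
z_{α/2} + z_β = 1.645 + 0.842 = 2.487.
n = 2 × (2.487 / 0.777)² = 2 × 3.201² = 2 × 10.24 = 20.5.
Round up to the next whole participant.

n = 21 per group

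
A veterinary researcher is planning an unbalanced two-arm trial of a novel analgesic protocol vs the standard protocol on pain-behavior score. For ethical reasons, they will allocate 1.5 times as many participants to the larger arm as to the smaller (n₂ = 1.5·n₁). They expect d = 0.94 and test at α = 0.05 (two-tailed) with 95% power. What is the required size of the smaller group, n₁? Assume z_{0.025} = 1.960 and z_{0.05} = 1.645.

With allocation ratio k = n₂/n₁ = 1.5, Var(x̄₁−x̄₂) = σ²(1/n₁ + 1/(k·n₁)) = σ²·(k+1)/(k·n₁).
So n₁ = (1 + 1/k)·((z_{α/2} + z_β)/d)² = 1.667 × (3.605/0.94)².
n₁ = 1.667 × 14.71 = 24.5.
Round up: n₁ = 25, giving n₂ = ⌈1.5 × 25⌉ = ⌈37.5⌉ = 38.

n₁ = 25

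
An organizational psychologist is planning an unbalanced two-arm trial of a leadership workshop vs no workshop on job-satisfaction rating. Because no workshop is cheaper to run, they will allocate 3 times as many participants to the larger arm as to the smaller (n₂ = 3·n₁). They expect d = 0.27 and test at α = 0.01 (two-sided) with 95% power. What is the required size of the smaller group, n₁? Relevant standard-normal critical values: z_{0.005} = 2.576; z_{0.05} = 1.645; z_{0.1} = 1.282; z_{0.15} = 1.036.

n₁ = 326

With allocation ratio k = n₂/n₁ = 3, Var(x̄₁−x̄₂) = σ²(1/n₁ + 1/(k·n₁)) = σ²·(k+1)/(k·n₁).
So n₁ = (1 + 1/k)·((z_{α/2} + z_β)/d)² = 1.333 × (4.221/0.27)².
n₁ = 1.333 × 244.40 = 325.9.
Round up: n₁ = 326, giving n₂ = 3 × 326 = 978.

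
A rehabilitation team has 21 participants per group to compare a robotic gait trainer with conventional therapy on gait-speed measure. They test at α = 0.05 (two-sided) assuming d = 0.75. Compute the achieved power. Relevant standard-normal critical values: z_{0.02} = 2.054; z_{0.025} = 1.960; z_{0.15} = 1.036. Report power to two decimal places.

power ≈ 0.68

For two equal groups, power = Φ(d·√(n/2) − z_{α/2}).
d·√(n/2) = 0.75 × √(21/2) = 0.75 × 3.240 = 2.430.
z_β = 2.430 − 1.960 = 0.470.
Power = Φ(0.470) = 0.681.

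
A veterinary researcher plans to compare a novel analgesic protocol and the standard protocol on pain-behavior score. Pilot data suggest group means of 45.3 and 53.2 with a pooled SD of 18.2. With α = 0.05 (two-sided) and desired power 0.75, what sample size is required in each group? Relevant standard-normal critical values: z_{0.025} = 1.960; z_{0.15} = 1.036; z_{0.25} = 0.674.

Cohen's d = |M₁ − M₂| / SD_pooled = |45.3 − 53.2| / 18.2 = 7.9 / 18.2 = 0.434.
For two independent groups with equal n: n = 2·((z_{α/2} + z_β) / d)².
z_{α/2} + z_β = 1.960 + 0.674 = 2.634.
n = 2 × (2.634 / 0.434)² = 2 × 6.069² = 2 × 36.83 = 73.7.
Round up to the next whole participant.

n = 74 per group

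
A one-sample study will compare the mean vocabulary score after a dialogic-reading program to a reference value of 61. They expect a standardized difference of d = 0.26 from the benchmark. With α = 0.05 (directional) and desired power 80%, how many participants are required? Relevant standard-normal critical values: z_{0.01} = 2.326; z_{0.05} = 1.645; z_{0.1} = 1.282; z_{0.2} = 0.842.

For a one-sample test: n = ((z_{α} + z_β) / d)².
z_{α} + z_β = 1.645 + 0.842 = 2.487.
n = (2.487 / 0.26)² = 9.565² = 91.50.
Round up.

n = 92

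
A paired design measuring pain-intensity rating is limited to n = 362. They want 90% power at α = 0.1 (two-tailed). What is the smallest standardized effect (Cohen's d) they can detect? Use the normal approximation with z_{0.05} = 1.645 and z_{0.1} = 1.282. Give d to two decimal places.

d_min ≈ 0.15

For a single sample (or paired design) of n = 362: d_min = (z_{α/2} + z_β)/√n.
z-sum = 1.645 + 1.282 = 2.927.
d_min = 2.927 / √362 = 2.927 / 19.026 = 0.154.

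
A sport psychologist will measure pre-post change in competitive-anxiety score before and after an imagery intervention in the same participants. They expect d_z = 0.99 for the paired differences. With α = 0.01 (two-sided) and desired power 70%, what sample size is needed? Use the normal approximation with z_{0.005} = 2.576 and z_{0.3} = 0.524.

For a paired (one-sample on differences) test: n = ((z_{α/2} + z_β) / d)².
z_{α/2} + z_β = 2.576 + 0.524 = 3.100.
n = (3.100 / 0.99)² = 3.131² = 9.81.
Round up.

n = 10 pairs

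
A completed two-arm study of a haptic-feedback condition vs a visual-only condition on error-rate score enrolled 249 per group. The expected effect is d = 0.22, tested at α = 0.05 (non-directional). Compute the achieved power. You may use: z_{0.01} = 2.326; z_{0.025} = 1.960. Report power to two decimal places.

power ≈ 0.69

For two equal groups, power = Φ(d·√(n/2) − z_{α/2}).
d·√(n/2) = 0.22 × √(249/2) = 0.22 × 11.158 = 2.455.
z_β = 2.455 − 1.960 = 0.495.
Power = Φ(0.495) = 0.690.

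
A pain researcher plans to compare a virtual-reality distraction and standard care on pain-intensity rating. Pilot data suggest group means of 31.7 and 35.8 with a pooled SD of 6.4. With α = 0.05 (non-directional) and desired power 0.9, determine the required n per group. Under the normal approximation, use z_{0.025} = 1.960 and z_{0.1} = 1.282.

n = 52 per group

Cohen's d = |M₁ − M₂| / SD_pooled = |31.7 − 35.8| / 6.4 = 4.1 / 6.4 = 0.641.
For two independent groups with equal n: n = 2·((z_{α/2} + z_β) / d)².
z_{α/2} + z_β = 1.960 + 1.282 = 3.242.
n = 2 × (3.242 / 0.641)² = 2 × 5.058² = 2 × 25.58 = 51.2.
Round up to the next whole participant.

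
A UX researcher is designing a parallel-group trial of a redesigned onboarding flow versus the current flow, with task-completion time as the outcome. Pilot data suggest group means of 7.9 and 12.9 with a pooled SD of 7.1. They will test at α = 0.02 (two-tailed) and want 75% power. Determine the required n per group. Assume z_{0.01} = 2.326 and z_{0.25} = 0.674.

n = 37 per group

Cohen's d = |M₁ − M₂| / SD_pooled = |7.9 − 12.9| / 7.1 = 5.0 / 7.1 = 0.704.
For two independent groups with equal n: n = 2·((z_{α/2} + z_β) / d)².
z_{α/2} + z_β = 2.326 + 0.674 = 3.000.
n = 2 × (3.000 / 0.704)² = 2 × 4.261² = 2 × 18.16 = 36.3.
Round up to the next whole participant.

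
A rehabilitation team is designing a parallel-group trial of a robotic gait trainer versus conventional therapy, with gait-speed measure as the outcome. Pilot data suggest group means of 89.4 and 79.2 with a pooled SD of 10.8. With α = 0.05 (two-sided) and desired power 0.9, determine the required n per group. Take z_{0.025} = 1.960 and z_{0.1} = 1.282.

n = 24 per group

Cohen's d = |M₁ − M₂| / SD_pooled = |89.4 − 79.2| / 10.8 = 10.2 / 10.8 = 0.944.
For two independent groups with equal n: n = 2·((z_{α/2} + z_β) / d)².
z_{α/2} + z_β = 1.960 + 1.282 = 3.242.
n = 2 × (3.242 / 0.944)² = 2 × 3.434² = 2 × 11.79 = 23.6.
Round up to the next whole participant.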